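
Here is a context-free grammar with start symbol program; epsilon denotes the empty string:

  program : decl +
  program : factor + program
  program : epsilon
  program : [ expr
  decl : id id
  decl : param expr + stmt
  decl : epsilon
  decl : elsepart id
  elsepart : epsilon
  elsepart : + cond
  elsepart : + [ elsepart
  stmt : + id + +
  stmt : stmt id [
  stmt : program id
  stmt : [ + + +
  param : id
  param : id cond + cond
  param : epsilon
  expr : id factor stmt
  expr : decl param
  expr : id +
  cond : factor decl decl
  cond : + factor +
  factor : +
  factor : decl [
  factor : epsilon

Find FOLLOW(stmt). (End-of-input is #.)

{ #, +, [, id }

In decl : param expr + stmt: stmt is at the end, add FOLLOW(decl) = { #, +, [, id }.
In stmt : stmt id [: add FIRST(id [) = { id }.
In expr : id factor stmt: stmt is at the end, add FOLLOW(expr) = { #, +, id }.
Union: FOLLOW(stmt) = { #, +, [, id }.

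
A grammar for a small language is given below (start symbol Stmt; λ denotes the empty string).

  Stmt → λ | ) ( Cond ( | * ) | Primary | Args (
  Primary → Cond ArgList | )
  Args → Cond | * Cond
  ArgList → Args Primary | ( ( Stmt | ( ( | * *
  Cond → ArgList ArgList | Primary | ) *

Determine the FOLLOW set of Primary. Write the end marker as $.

{ $, (, ), * }

In Stmt → Primary: Primary is at the end, add FOLLOW(Stmt) = { $, (, ), * }.
In ArgList → Args Primary: Primary is at the end, add FOLLOW(ArgList) = { $, (, ), * }.
In Cond → Primary: Primary is at the end, add FOLLOW(Cond) = { (, ), * }.
Union: FOLLOW(Primary) = { $, (, ), * }.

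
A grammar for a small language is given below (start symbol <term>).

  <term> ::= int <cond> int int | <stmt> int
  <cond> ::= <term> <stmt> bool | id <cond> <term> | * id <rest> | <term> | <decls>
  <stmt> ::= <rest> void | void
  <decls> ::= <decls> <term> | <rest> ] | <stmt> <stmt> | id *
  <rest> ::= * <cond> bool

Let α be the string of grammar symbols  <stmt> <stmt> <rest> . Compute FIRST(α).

{ *, void }

Add FIRST(<stmt>) = { *, void }; <stmt> is not nullable, stop.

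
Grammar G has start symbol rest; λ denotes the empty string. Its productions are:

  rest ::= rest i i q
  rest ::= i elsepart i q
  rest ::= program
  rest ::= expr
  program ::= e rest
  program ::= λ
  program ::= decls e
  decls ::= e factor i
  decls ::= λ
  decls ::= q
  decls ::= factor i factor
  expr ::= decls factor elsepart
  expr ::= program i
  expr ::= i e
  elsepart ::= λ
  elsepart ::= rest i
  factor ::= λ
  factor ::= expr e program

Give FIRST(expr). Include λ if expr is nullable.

{ e, i, q, λ }

From expr ::= decls factor elsepart: decls, factor, elsepart nullable, take FIRST(decls) ∪ FIRST(factor) ∪ FIRST(elsepart) = { e, i, q }; also λ since the whole RHS is nullable.
From expr ::= program i: program nullable, take FIRST(program) ∪ {i} = { e, i, q }.
expr ::= i e contributes {i}.
Union: FIRST(expr) = { e, i, q, λ }.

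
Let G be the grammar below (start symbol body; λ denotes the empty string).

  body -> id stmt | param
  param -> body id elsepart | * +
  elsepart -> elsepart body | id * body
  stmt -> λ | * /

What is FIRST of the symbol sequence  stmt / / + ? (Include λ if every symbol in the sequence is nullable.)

Add FIRST(stmt)\{λ} = { * }; stmt is nullable, continue.
/ is a terminal; add {/} and stop.

{ *, / }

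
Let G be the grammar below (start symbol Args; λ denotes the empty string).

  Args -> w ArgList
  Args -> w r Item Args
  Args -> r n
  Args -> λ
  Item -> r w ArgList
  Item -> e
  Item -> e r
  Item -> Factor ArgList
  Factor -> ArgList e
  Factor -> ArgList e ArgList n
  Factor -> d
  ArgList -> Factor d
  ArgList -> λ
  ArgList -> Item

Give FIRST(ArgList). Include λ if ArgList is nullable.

From ArgList -> Factor d: add FIRST(Factor) = { d, e, r }.
ArgList -> λ contributes λ.
From ArgList -> Item: add FIRST(Item) = { d, e, r }.
Union: FIRST(ArgList) = { d, e, r, λ }.

{ d, e, r, λ }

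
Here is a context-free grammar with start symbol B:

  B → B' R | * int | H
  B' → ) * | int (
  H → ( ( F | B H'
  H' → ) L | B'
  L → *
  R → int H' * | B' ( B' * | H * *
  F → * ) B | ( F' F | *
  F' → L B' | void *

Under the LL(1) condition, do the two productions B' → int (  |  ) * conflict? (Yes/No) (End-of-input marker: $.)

FIRST(int () = { int } and FIRST() *) = { ) }.
The FIRST sets are disjoint and neither alternative is nullable — no conflict.

No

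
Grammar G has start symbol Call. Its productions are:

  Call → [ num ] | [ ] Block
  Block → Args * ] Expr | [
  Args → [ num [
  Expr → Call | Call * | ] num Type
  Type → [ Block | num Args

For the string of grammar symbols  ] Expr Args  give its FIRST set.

] is a terminal; add {]} and stop.

{ ] }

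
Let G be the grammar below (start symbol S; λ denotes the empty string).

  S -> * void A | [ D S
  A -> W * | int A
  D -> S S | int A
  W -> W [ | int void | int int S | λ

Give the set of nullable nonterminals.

Directly nullable (have an λ-production): W.
No other nonterminal has a production whose RHS symbols are all nullable.

{ W }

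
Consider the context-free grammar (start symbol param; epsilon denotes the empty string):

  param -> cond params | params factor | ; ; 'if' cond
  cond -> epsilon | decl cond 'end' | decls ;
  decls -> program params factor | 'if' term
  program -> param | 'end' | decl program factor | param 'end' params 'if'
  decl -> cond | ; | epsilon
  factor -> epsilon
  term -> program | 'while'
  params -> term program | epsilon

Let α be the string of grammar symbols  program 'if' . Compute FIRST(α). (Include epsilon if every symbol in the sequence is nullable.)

{ 'end', 'if', 'while', ; }

Add FIRST(program)\{epsilon} = { 'end', 'if', 'while', ; }; program is nullable, continue.
'if' is a terminal; add {'if'} and stop.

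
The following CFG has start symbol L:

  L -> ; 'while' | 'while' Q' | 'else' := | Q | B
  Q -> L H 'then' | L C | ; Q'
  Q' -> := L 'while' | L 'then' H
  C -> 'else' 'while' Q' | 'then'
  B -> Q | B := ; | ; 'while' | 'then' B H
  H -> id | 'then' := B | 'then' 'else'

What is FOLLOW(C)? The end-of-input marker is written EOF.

{ EOF, 'else', 'then', 'while', :=, id }

In Q -> L C: C is at the end, add FOLLOW(Q) = { EOF, 'else', 'then', 'while', :=, id }.
Union: FOLLOW(C) = { EOF, 'else', 'then', 'while', :=, id }.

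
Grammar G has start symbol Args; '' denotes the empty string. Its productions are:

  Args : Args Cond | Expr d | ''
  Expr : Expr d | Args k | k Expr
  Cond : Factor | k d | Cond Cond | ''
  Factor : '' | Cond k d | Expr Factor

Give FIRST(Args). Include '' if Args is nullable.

From Args : Args Cond: Args, Cond nullable, take FIRST(Args) ∪ FIRST(Cond) = { k }; also '' since the whole RHS is nullable.
From Args : Expr d: add FIRST(Expr) = { k }.
Args : '' contributes ''.
Union: FIRST(Args) = { k, '' }.

{ k, '' }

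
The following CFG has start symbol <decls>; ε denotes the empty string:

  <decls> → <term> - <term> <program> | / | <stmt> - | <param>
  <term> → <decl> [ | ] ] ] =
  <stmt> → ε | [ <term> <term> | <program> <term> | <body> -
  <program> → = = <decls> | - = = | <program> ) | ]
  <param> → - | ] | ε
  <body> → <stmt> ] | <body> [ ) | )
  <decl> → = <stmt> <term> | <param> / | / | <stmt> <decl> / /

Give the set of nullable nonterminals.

{ <decls>, <param>, <stmt> }

Directly nullable (have an ε-production): <stmt>, <param>.
<decls> → <param> with every symbol nullable, so <decls> is nullable.
No other nonterminal has a production whose RHS symbols are all nullable.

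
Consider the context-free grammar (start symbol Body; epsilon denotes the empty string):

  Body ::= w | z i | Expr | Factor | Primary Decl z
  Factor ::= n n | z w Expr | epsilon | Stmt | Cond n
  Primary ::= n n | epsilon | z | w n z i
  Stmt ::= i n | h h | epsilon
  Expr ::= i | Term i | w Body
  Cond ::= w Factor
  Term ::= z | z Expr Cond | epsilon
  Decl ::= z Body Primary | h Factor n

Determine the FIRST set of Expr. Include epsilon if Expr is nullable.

Expr ::= i contributes {i}.
From Expr ::= Term i: Term nullable, take FIRST(Term) ∪ {i} = { i, z }.
Expr ::= w Body contributes {w}.
Union: FIRST(Expr) = { i, w, z }.

{ i, w, z }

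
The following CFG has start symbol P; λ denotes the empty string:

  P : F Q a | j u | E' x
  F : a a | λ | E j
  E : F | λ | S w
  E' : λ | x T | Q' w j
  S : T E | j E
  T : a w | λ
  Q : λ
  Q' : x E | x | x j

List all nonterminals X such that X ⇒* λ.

Directly nullable (have an λ-production): F, E, E', T, Q.
S : T E with every symbol nullable, so S is nullable.
No other nonterminal has a production whose RHS symbols are all nullable.

{ E, E', F, Q, S, T }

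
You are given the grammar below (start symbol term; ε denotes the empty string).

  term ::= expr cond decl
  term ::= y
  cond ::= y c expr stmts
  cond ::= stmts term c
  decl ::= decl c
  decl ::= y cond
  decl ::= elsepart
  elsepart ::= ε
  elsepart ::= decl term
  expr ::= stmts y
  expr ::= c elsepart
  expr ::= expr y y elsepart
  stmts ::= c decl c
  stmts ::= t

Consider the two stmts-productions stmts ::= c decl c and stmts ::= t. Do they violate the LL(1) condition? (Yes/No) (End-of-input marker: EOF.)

FIRST(c decl c) = { c } and FIRST(t) = { t }.
The FIRST sets are disjoint and neither alternative is nullable — no conflict.

No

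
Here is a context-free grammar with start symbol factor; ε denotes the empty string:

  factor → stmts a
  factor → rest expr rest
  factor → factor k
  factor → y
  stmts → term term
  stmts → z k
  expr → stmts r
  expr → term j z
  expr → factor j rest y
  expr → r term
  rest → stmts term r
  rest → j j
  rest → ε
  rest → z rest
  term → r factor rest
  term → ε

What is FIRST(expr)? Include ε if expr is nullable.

{ a, j, r, y, z }

From expr → stmts r: stmts nullable, take FIRST(stmts) ∪ {r} = { r, z }.
From expr → term j z: term nullable, take FIRST(term) ∪ {j} = { j, r }.
From expr → factor j rest y: add FIRST(factor) = { a, j, r, y, z }.
expr → r term contributes {r}.
Union: FIRST(expr) = { a, j, r, y, z }.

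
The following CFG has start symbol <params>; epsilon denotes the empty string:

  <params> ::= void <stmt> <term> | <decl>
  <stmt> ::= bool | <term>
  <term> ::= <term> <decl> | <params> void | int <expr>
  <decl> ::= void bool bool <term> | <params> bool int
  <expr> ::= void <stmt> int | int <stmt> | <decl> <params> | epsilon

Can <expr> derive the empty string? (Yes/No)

<expr> has an epsilon-production, so <expr> ⇒ epsilon.

Yes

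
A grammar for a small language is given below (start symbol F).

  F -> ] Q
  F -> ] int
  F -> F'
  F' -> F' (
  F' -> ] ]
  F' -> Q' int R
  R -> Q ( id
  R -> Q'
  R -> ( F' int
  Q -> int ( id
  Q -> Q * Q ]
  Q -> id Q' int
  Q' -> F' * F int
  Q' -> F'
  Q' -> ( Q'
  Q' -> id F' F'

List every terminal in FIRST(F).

{ (, ], id }

F -> ] Q contributes {]}.
F -> ] int contributes {]}.
From F -> F': add FIRST(F') = { (, ], id }.
Union: FIRST(F) = { (, ], id }.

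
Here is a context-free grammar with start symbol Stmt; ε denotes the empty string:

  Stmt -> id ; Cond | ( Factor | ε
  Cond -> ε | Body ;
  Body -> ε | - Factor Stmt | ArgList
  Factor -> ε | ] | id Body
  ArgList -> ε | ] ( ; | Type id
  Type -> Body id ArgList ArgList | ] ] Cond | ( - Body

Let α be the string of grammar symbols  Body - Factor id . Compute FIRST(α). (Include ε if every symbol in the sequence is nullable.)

{ (, -, ], id }

Add FIRST(Body)\{ε} = { (, -, ], id }; Body is nullable, continue.
- is a terminal; add {-} and stop.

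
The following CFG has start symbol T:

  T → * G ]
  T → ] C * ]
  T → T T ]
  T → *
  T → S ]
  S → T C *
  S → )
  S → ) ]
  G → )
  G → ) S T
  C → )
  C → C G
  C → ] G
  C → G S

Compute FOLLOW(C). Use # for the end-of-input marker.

In T → ] C * ]: add FIRST(* ]) = { * }.
In S → T C *: add FIRST(*) = { * }.
In C → C G: add FIRST(G) = { ) }.
Union: FOLLOW(C) = { ), * }.

{ ), * }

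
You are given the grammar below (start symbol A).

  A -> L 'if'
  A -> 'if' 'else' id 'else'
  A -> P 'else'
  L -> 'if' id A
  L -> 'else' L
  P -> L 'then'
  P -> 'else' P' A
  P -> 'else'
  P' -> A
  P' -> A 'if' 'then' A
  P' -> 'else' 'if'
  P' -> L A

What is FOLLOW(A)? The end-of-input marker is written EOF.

A is the start symbol, so EOF ∈ FOLLOW(A).
In L -> 'if' id A: A is at the end, add FOLLOW(L) = { 'else', 'if', 'then' }.
In P -> 'else' P' A: A is at the end, add FOLLOW(P) = { 'else' }.
In P' -> A: A is at the end, add FOLLOW(P') = { 'else', 'if' }.
In P' -> A 'if' 'then' A: add FIRST('if' 'then' A) = { 'if' }.
In P' -> A 'if' 'then' A: A is at the end, add FOLLOW(P') = { 'else', 'if' }.
In P' -> L A: A is at the end, add FOLLOW(P') = { 'else', 'if' }.
Union: FOLLOW(A) = { EOF, 'else', 'if', 'then' }.

{ EOF, 'else', 'if', 'then' }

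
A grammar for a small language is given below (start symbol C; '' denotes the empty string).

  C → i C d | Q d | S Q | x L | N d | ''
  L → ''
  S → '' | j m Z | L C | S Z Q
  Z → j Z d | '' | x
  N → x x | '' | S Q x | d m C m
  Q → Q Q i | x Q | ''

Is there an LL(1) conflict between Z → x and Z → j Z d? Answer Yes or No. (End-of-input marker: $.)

FIRST(x) = { x } and FIRST(j Z d) = { j }.
The FIRST sets are disjoint and neither alternative is nullable — no conflict.

No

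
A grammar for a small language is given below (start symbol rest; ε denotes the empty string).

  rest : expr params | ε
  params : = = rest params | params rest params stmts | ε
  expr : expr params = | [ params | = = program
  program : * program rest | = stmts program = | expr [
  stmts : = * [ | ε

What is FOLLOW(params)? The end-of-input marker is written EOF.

{ EOF, =, [ }

In rest : expr params: params is at the end, add FOLLOW(rest) = { EOF, =, [ }.
In params : = = rest params: params is at the end, add FOLLOW(params) = { EOF, =, [ }.
In params : params rest params stmts: add FIRST(rest params stmts)\{ε} = { =, [ }.
  Since rest params stmts is nullable, also add FOLLOW(params) = { EOF, =, [ }.
In params : params rest params stmts: add FIRST(stmts)\{ε} = { = }.
  Since stmts is nullable, also add FOLLOW(params) = { EOF, =, [ }.
In expr : expr params =: add FIRST(=) = { = }.
In expr : [ params: params is at the end, add FOLLOW(expr) = { EOF, =, [ }.
Union: FOLLOW(params) = { EOF, =, [ }.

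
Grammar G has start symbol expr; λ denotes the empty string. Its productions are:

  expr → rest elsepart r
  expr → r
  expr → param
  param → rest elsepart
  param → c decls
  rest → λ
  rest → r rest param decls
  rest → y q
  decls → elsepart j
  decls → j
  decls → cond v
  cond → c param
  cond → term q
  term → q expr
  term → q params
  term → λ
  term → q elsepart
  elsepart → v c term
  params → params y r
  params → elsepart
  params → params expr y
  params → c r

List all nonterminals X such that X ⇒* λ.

Directly nullable (have an λ-production): rest, term.
No other nonterminal has a production whose RHS symbols are all nullable.

{ rest, term }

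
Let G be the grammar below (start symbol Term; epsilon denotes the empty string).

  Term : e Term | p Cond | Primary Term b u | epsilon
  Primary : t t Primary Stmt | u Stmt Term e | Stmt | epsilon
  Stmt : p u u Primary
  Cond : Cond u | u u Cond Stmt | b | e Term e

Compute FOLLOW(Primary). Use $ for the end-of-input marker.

{ $, b, e, p, t, u }

In Term : Primary Term b u: add FIRST(Term b u) = { b, e, p, t, u }.
In Primary : t t Primary Stmt: add FIRST(Stmt) = { p }.
In Stmt : p u u Primary: Primary is at the end, add FOLLOW(Stmt) = { $, b, e, p, t, u }.
Union: FOLLOW(Primary) = { $, b, e, p, t, u }.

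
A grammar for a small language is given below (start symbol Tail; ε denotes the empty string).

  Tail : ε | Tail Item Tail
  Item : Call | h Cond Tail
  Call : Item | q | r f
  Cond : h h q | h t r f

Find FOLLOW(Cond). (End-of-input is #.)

{ #, h, q, r }

In Item : h Cond Tail: add FIRST(Tail)\{ε} = { h, q, r }.
  Since Tail is nullable, also add FOLLOW(Item) = { #, h, q, r }.
Union: FOLLOW(Cond) = { #, h, q, r }.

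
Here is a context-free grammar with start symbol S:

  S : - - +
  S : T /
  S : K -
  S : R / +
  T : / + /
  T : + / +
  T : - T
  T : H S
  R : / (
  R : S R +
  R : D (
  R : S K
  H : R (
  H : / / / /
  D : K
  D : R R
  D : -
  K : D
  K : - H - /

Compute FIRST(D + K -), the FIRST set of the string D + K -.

{ +, -, / }

Add FIRST(D) = { +, -, / }; D is not nullable, stop.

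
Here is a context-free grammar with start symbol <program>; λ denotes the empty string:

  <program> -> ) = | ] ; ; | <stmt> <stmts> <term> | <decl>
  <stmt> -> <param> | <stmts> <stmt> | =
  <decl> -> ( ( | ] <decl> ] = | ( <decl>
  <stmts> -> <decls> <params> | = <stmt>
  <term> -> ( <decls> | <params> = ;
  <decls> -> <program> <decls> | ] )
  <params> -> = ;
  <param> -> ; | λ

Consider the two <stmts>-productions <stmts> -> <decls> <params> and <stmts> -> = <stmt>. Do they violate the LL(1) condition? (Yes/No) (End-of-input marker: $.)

Yes

FIRST(<decls> <params>) = { (, ), ;, =, ] } and FIRST(= <stmt>) = { = }.
Both contain =, so the two alternatives are not disjoint — LL(1) conflict.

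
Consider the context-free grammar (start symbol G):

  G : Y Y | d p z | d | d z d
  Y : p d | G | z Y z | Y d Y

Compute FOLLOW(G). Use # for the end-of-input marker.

G is the start symbol, so # ∈ FOLLOW(G).
In Y : G: G is at the end, add FOLLOW(Y) = { #, d, p, z }.
Union: FOLLOW(G) = { #, d, p, z }.

{ #, d, p, z }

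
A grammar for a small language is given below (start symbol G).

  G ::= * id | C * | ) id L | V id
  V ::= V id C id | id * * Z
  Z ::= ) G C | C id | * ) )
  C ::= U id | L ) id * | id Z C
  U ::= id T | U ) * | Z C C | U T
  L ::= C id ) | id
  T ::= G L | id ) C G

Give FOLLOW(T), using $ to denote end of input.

In U ::= id T: T is at the end, add FOLLOW(U) = { ), *, id }.
In U ::= U T: T is at the end, add FOLLOW(U) = { ), *, id }.
Union: FOLLOW(T) = { ), *, id }.

{ ), *, id }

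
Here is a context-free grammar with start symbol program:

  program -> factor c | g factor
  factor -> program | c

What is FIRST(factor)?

{ c, g }

From factor -> program: add FIRST(program) = { c, g }.
factor -> c contributes {c}.
Union: FIRST(factor) = { c, g }.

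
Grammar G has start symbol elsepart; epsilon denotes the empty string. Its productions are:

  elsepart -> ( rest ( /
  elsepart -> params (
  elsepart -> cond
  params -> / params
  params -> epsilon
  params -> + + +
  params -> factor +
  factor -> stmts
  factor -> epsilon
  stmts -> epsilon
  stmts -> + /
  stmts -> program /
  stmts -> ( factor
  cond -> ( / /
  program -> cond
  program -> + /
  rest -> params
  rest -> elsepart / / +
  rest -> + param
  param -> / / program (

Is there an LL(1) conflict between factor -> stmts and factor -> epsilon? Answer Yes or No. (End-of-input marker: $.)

FIRST(stmts) = { (, +, epsilon } and FIRST(epsilon) = { epsilon }.
Both alternatives are nullable, violating the LL(1) condition.

Yes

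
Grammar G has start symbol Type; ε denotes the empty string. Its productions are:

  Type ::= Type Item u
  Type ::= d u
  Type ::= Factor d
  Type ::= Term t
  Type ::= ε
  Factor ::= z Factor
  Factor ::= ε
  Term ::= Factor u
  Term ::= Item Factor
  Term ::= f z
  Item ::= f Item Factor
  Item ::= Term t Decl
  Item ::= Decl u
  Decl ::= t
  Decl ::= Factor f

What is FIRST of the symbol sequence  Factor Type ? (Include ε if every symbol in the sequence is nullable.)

{ d, f, t, u, z, ε }

Add FIRST(Factor)\{ε} = { z }; Factor is nullable, continue.
Add FIRST(Type)\{ε} = { d, f, t, u, z }; Type is nullable, continue.
Every symbol is nullable, so include ε.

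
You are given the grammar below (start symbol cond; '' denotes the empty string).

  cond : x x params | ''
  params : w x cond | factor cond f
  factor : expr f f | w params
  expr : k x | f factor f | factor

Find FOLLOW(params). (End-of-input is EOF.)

In cond : x x params: params is at the end, add FOLLOW(cond) = { EOF, f, x }.
In factor : w params: params is at the end, add FOLLOW(factor) = { f, x }.
Union: FOLLOW(params) = { EOF, f, x }.

{ EOF, f, x }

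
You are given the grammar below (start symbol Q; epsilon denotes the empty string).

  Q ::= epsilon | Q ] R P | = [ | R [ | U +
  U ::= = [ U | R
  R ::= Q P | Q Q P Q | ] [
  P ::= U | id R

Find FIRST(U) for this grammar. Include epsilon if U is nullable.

{ =, ], id }

U ::= = [ U contributes {=}.
From U ::= R: add FIRST(R) = { =, ], id }.
Union: FIRST(U) = { =, ], id }.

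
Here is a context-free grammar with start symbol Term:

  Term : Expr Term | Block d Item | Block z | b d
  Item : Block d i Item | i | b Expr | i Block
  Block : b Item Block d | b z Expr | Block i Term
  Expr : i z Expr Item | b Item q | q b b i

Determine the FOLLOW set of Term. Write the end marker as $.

{ $, b, d, i, q, z }

Term is the start symbol, so $ ∈ FOLLOW(Term).
In Term : Expr Term: Term is at the end, add FOLLOW(Term) = { $, b, d, i, q, z }.
In Block : Block i Term: Term is at the end, add FOLLOW(Block) = { $, b, d, i, q, z }.
Union: FOLLOW(Term) = { $, b, d, i, q, z }.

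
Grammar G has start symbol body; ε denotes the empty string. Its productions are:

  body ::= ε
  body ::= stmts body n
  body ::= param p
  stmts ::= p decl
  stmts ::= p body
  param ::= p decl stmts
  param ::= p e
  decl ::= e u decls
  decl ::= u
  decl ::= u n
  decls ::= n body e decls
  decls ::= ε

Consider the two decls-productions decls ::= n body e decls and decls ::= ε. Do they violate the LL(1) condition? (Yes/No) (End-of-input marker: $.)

Yes

FIRST(n body e decls) = { n } and FIRST(ε) = { ε }.
The second alternative is nullable and FOLLOW(decls) = { n, p } shares n with FIRST of the first — conflict.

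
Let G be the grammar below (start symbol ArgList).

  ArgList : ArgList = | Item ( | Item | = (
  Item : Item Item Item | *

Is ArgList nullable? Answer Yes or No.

No nonterminal in this grammar is nullable.
No production of ArgList has an RHS whose symbols are all nullable, so ArgList is not nullable.

No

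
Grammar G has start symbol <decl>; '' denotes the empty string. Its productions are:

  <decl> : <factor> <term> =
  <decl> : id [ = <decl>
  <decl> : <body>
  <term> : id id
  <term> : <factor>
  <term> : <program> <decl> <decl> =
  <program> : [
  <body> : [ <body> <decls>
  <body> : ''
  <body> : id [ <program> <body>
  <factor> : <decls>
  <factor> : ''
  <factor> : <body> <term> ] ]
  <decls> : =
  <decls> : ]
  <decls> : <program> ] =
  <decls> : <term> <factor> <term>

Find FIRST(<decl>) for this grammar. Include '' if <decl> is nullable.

From <decl> : <factor> <term> =: <factor>, <term> nullable, take FIRST(<factor>) ∪ FIRST(<term>) ∪ {=} = { =, [, ], id }.
<decl> : id [ = <decl> contributes {id}.
From <decl> : <body>: add FIRST(<body>) = { [, id, '' } (including '' since <body> is nullable).
Union: FIRST(<decl>) = { =, [, ], id, '' }.

{ =, [, ], id, '' }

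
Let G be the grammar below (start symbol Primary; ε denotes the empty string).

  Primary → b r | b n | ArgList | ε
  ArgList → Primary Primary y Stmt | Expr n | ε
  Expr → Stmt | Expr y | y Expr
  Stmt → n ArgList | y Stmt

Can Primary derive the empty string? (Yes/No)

Primary has an ε-production, so Primary ⇒ ε.

Yes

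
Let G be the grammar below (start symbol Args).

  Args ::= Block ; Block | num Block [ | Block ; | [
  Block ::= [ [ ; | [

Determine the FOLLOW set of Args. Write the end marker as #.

Args is the start symbol, so # ∈ FOLLOW(Args).
Union: FOLLOW(Args) = { # }.

{ # }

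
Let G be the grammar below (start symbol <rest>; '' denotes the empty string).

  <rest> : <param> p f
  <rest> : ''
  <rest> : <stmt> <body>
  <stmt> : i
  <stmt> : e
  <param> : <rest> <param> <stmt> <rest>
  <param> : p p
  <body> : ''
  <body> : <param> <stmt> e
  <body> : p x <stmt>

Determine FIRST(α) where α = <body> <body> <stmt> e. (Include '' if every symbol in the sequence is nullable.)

{ e, i, p }

Add FIRST(<body>)\{''} = { e, i, p }; <body> is nullable, continue.
Add FIRST(<body>)\{''} = { e, i, p }; <body> is nullable, continue.
Add FIRST(<stmt>) = { e, i }; <stmt> is not nullable, stop.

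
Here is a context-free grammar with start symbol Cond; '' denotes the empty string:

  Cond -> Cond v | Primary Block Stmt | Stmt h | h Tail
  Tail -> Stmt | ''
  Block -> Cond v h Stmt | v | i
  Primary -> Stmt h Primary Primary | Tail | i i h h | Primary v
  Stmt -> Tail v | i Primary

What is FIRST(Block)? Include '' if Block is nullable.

{ h, i, v }

From Block -> Cond v h Stmt: add FIRST(Cond) = { h, i, v }.
Block -> v contributes {v}.
Block -> i contributes {i}.
Union: FIRST(Block) = { h, i, v }.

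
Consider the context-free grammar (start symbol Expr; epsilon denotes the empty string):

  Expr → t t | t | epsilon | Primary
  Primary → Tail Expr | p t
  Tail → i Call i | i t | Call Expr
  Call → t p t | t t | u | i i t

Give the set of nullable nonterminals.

{ Expr }

Directly nullable (have an epsilon-production): Expr.
No other nonterminal has a production whose RHS symbols are all nullable.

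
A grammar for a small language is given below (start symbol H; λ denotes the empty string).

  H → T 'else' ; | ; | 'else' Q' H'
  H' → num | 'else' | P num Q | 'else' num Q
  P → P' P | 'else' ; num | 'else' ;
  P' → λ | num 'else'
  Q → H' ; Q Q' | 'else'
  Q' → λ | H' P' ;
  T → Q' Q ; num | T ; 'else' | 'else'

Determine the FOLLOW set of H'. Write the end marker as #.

{ #, ;, num }

In H → 'else' Q' H': H' is at the end, add FOLLOW(H) = { # }.
In Q → H' ; Q Q': add FIRST(; Q Q') = { ; }.
In Q' → H' P' ;: add FIRST(P' ;) = { ;, num }.
Union: FOLLOW(H') = { #, ;, num }.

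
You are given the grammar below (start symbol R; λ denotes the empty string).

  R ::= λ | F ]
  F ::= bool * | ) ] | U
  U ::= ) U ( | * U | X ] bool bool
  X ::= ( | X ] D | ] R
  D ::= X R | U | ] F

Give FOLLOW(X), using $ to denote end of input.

In U ::= X ] bool bool: add FIRST(] bool bool) = { ] }.
In X ::= X ] D: add FIRST(] D) = { ] }.
In D ::= X R: add FIRST(R)\{λ} = { (, ), *, ], bool }.
  Since R is nullable, also add FOLLOW(D) = { (, ), *, ], bool }.
Union: FOLLOW(X) = { (, ), *, ], bool }.

{ (, ), *, ], bool }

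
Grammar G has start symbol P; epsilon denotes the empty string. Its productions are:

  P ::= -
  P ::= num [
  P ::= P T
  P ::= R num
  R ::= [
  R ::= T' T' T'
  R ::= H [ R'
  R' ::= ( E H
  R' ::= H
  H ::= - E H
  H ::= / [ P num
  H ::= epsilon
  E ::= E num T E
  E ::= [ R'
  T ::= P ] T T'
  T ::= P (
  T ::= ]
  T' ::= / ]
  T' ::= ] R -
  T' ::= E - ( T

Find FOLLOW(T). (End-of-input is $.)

{ $, (, -, /, [, ], num }

In P ::= P T: T is at the end, add FOLLOW(P) = { $, (, -, /, [, ], num }.
In E ::= E num T E: add FIRST(E) = { [ }.
In T ::= P ] T T': add FIRST(T') = { /, [, ] }.
In T' ::= E - ( T: T is at the end, add FOLLOW(T') = { $, (, -, /, [, ], num }.
Union: FOLLOW(T) = { $, (, -, /, [, ], num }.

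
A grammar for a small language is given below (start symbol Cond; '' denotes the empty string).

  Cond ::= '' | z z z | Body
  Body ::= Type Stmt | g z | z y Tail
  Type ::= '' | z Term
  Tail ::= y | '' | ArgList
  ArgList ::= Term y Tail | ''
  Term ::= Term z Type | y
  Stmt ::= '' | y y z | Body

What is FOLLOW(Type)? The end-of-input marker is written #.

In Body ::= Type Stmt: add FIRST(Stmt)\{''} = { g, y, z }.
  Since Stmt is nullable, also add FOLLOW(Body) = { # }.
In Term ::= Term z Type: Type is at the end, add FOLLOW(Term) = { #, g, y, z }.
Union: FOLLOW(Type) = { #, g, y, z }.

{ #, g, y, z }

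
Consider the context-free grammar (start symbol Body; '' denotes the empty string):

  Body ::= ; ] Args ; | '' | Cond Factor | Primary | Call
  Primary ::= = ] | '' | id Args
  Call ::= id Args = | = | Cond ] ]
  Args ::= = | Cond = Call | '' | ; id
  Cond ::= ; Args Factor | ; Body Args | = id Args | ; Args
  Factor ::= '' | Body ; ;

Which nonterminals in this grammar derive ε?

Directly nullable (have an ''-production): Body, Primary, Args, Factor.
No other nonterminal has a production whose RHS symbols are all nullable.

{ Args, Body, Factor, Primary }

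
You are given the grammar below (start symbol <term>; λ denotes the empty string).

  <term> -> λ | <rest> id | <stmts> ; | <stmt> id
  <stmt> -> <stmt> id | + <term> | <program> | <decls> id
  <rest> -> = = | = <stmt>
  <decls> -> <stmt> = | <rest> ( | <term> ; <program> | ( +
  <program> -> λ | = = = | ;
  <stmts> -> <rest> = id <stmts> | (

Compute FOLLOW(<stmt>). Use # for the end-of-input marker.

In <term> -> <stmt> id: add FIRST(id) = { id }.
In <stmt> -> <stmt> id: add FIRST(id) = { id }.
In <rest> -> = <stmt>: <stmt> is at the end, add FOLLOW(<rest>) = { (, =, id }.
In <decls> -> <stmt> =: add FIRST(=) = { = }.
Union: FOLLOW(<stmt>) = { (, =, id }.

{ (, =, id }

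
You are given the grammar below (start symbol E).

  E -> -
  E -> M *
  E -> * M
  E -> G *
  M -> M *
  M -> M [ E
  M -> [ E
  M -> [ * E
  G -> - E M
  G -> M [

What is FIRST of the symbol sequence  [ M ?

[ is a terminal; add {[} and stop.

{ [ }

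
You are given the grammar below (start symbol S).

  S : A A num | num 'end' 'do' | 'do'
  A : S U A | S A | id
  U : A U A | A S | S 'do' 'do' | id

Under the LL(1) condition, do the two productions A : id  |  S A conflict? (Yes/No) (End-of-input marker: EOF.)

Yes

FIRST(id) = { id } and FIRST(S A) = { 'do', id, num }.
Both contain id, so the two alternatives are not disjoint — LL(1) conflict.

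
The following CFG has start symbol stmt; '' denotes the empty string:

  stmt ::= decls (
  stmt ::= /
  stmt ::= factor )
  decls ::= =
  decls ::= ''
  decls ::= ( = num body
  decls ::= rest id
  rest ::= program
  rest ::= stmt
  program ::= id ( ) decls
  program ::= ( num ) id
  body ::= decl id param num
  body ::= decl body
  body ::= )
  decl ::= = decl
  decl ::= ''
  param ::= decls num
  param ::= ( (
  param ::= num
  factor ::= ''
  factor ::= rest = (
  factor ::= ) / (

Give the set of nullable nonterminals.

Directly nullable (have an ''-production): decls, decl, factor.
No other nonterminal has a production whose RHS symbols are all nullable.

{ decl, decls, factor }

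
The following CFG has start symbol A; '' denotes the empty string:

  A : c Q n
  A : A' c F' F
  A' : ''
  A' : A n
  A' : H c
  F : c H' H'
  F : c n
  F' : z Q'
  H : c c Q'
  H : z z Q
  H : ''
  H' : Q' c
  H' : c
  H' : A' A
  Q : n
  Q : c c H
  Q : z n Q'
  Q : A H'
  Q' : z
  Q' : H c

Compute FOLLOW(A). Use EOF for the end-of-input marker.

{ EOF, c, n, z }

A is the start symbol, so EOF ∈ FOLLOW(A).
In A' : A n: add FIRST(n) = { n }.
In H' : A' A: A is at the end, add FOLLOW(H') = { EOF, c, n, z }.
In Q : A H': add FIRST(H') = { c, z }.
Union: FOLLOW(A) = { EOF, c, n, z }.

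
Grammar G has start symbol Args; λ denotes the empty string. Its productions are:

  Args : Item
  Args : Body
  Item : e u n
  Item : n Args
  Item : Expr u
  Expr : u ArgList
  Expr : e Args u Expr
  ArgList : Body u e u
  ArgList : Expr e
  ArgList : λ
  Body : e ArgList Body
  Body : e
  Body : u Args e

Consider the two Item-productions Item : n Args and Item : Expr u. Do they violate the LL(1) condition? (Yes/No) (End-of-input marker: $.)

FIRST(n Args) = { n } and FIRST(Expr u) = { e, u }.
The FIRST sets are disjoint and neither alternative is nullable — no conflict.

No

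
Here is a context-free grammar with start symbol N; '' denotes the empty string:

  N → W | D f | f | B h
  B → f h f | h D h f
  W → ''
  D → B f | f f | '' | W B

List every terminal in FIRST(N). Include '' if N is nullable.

From N → W: add FIRST(W) = { '' } (including '' since W is nullable).
From N → D f: D nullable, take FIRST(D) ∪ {f} = { f, h }.
N → f contributes {f}.
From N → B h: add FIRST(B) = { f, h }.
Union: FIRST(N) = { f, h, '' }.

{ f, h, '' }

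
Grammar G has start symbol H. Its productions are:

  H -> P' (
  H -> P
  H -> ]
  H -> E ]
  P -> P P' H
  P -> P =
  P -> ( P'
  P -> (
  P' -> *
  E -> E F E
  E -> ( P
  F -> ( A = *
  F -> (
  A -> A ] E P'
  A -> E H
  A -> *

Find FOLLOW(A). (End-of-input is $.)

In F -> ( A = *: add FIRST(= *) = { = }.
In A -> A ] E P': add FIRST(] E P') = { ] }.
Union: FOLLOW(A) = { =, ] }.

{ =, ] }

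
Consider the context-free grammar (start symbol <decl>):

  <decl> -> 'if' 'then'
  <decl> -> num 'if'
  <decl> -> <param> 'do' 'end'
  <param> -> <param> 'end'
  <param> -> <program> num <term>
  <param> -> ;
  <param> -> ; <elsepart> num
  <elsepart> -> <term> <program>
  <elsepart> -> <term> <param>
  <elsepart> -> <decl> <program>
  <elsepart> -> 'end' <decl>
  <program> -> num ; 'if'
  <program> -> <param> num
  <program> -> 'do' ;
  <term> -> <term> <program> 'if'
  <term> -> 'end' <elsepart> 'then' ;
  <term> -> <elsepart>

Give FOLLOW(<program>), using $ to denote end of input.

{ 'do', 'end', 'if', 'then', ;, num }

In <param> -> <program> num <term>: add FIRST(num <term>) = { num }.
In <elsepart> -> <term> <program>: <program> is at the end, add FOLLOW(<elsepart>) = { 'do', 'end', 'then', ;, num }.
In <elsepart> -> <decl> <program>: <program> is at the end, add FOLLOW(<elsepart>) = { 'do', 'end', 'then', ;, num }.
In <term> -> <term> <program> 'if': add FIRST('if') = { 'if' }.
Union: FOLLOW(<program>) = { 'do', 'end', 'if', 'then', ;, num }.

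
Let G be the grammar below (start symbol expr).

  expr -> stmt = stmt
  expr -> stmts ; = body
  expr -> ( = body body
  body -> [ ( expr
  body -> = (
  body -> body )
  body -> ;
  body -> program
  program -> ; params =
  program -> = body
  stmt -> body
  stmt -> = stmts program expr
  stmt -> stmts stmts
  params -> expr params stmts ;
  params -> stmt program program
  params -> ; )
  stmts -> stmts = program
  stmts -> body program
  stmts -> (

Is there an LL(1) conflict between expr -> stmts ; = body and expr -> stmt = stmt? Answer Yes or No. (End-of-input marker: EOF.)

FIRST(stmts ; = body) = { (, ;, =, [ } and FIRST(stmt = stmt) = { (, ;, =, [ }.
Both contain (, so the two alternatives are not disjoint — LL(1) conflict.

Yes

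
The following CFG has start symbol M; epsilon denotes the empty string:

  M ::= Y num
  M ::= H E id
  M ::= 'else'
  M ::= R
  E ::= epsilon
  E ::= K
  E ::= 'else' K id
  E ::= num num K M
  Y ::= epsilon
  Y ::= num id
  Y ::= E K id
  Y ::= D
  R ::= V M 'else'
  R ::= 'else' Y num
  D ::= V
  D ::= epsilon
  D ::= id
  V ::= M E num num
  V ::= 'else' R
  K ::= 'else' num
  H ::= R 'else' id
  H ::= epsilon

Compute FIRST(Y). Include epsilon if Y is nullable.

Y ::= epsilon contributes epsilon.
Y ::= num id contributes {num}.
From Y ::= E K id: E nullable, take FIRST(E) ∪ FIRST(K) = { 'else', num }.
From Y ::= D: add FIRST(D) = { 'else', id, num, epsilon } (including epsilon since D is nullable).
Union: FIRST(Y) = { 'else', id, num, epsilon }.

{ 'else', id, num, epsilon }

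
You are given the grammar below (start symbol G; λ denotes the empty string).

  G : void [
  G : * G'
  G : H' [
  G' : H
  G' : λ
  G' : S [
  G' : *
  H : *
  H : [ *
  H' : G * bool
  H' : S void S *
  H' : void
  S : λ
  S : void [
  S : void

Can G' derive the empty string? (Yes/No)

G' has an λ-production, so G' ⇒ λ.

Yes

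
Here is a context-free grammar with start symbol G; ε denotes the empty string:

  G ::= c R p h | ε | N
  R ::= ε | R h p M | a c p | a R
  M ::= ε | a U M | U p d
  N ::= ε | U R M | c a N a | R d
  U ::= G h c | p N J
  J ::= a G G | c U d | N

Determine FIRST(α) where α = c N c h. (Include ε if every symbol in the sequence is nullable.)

{ c }

c is a terminal; add {c} and stop.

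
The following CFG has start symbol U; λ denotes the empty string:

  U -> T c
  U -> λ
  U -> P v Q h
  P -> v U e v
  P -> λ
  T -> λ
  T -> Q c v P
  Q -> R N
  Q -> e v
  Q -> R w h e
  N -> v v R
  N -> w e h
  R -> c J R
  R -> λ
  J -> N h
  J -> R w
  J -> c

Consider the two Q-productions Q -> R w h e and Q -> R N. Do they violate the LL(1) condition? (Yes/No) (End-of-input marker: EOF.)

Yes

FIRST(R w h e) = { c, w } and FIRST(R N) = { c, v, w }.
Both contain c, so the two alternatives are not disjoint — LL(1) conflict.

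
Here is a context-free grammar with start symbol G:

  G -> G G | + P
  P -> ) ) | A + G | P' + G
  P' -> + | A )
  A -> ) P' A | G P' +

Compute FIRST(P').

{ ), + }

P' -> + contributes {+}.
From P' -> A ): add FIRST(A) = { ), + }.
Union: FIRST(P') = { ), + }.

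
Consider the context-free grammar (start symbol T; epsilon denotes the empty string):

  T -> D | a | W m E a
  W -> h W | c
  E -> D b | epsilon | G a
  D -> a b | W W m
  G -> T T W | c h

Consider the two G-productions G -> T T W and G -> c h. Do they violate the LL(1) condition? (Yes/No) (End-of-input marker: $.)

FIRST(T T W) = { a, c, h } and FIRST(c h) = { c }.
Both contain c, so the two alternatives are not disjoint — LL(1) conflict.

Yes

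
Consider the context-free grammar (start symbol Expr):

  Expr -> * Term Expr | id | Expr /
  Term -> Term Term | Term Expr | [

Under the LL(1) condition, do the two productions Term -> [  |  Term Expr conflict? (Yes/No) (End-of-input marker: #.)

FIRST([) = { [ } and FIRST(Term Expr) = { [ }.
Both contain [, so the two alternatives are not disjoint — LL(1) conflict.

Yes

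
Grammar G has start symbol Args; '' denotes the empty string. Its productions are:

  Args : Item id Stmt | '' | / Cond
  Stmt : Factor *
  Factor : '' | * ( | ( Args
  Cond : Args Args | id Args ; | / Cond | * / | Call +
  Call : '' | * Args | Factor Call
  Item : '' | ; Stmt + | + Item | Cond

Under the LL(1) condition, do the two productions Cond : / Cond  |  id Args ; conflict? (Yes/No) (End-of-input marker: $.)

FIRST(/ Cond) = { / } and FIRST(id Args ;) = { id }.
The FIRST sets are disjoint and neither alternative is nullable — no conflict.

No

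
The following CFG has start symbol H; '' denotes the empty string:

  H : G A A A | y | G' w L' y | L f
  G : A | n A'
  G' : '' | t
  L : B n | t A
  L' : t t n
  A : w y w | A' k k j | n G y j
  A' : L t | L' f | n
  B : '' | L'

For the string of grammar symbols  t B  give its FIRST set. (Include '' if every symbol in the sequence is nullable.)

t is a terminal; add {t} and stop.

{ t }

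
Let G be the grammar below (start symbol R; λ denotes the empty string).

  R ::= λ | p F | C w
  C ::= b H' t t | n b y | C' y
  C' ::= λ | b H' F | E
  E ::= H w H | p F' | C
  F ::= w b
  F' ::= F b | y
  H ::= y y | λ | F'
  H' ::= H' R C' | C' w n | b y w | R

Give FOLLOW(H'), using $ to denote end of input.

In C ::= b H' t t: add FIRST(t t) = { t }.
In C' ::= b H' F: add FIRST(F) = { w }.
In H' ::= H' R C': add FIRST(R C')\{λ} = { b, n, p, w, y }.
  Since R C' is nullable, also add FOLLOW(H') = { b, n, p, t, w, y }.
Union: FOLLOW(H') = { b, n, p, t, w, y }.

{ b, n, p, t, w, y }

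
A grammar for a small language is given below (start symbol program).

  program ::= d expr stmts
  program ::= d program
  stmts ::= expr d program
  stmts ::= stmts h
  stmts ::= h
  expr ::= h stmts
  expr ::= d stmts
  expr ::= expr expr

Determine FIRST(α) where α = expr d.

Add FIRST(expr) = { d, h }; expr is not nullable, stop.

{ d, h }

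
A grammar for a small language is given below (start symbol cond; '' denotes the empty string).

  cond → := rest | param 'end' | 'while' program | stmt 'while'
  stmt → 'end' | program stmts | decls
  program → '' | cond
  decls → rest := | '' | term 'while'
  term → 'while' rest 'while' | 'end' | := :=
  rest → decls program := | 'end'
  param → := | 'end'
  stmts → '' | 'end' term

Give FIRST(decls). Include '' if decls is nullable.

From decls → rest :=: add FIRST(rest) = { 'end', 'while', := }.
decls → '' contributes ''.
From decls → term 'while': add FIRST(term) = { 'end', 'while', := }.
Union: FIRST(decls) = { 'end', 'while', :=, '' }.

{ 'end', 'while', :=, '' }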